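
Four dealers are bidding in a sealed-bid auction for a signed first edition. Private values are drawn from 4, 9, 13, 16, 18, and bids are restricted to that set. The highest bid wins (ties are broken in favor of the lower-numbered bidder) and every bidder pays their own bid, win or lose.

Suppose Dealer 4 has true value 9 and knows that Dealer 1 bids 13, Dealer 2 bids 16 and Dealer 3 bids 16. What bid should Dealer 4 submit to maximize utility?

Bid 4: loses but pays 4, utility -4.
Bid 9: loses but pays 9, utility -9.
Bid 13: loses but pays 13, utility -13.
Bid 16: loses but pays 16, utility -16.
Bid 18: wins, pays 18, utility 9 - 18 = -9.
The best choice is 4 with utility -4.

4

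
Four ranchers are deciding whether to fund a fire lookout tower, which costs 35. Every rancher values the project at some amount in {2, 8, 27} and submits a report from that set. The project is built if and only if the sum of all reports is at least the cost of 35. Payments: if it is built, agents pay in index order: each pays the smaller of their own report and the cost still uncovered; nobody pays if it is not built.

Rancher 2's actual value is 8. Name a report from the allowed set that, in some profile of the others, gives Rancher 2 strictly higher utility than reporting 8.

2

Suppose Rancher 1 reports 2, Rancher 3 reports 8 and Rancher 4 reports 27.
Report 8: project built, pays 8, utility 8 - 8 = 0.
Report 2: project built, pays 2, utility 8 - 2 = 6.
So reporting 2 beats truth here (6 > 0).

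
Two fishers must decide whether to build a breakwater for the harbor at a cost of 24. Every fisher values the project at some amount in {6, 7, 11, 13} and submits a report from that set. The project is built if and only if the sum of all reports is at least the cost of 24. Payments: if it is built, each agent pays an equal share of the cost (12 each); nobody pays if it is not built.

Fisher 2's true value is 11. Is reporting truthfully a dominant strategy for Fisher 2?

No

Consider the case where Fisher 1 reports 13.
Truthful report 11: project built, pays 12, utility 11 - 12 = -1.
Report 6 instead: project not built, utility 0.
Since 0 > -1, reporting 6 is strictly better here, so truthful reporting is not dominant.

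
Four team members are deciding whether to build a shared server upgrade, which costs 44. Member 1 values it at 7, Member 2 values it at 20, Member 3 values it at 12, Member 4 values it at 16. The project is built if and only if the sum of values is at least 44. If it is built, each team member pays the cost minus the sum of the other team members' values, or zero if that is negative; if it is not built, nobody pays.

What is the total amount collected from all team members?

Total value 55 ≥ cost 44, so it is built.
Member 1: others sum to 48; max(0, 44 - 48) = 0.
Member 2: others sum to 35; max(0, 44 - 35) = 9.
Member 3: others sum to 43; max(0, 44 - 43) = 1.
Member 4: others sum to 39; max(0, 44 - 39) = 5.
Total collected = 0 + 9 + 1 + 5 = 15.

15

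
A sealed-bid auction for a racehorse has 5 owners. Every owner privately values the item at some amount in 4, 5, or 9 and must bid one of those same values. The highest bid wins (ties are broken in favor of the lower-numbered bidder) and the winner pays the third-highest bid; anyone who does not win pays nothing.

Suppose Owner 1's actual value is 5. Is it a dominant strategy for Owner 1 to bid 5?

No

Consider the case where Owner 2 bids 4, Owner 3 bids 4, Owner 4 bids 4 and Owner 5 bids 9.
Truthful bid 5: loses, pays 0, utility 0.
Bid 9 instead: wins, pays 4, utility 5 - 4 = 1.
Since 1 > 0, bidding 9 is strictly better here, so truthful bidding is not dominant.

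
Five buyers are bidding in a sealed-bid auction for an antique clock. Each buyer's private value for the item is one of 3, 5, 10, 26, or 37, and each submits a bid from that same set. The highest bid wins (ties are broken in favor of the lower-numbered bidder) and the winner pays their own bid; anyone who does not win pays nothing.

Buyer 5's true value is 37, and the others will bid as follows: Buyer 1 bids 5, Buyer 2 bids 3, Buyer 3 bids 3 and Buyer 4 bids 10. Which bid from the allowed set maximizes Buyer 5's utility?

Bid 3: loses, pays 0, utility 0.
Bid 5: loses, pays 0, utility 0.
Bid 10: loses, pays 0, utility 0.
Bid 26: wins, pays 26, utility 37 - 26 = 11.
Bid 37: wins, pays 37, utility 37 - 37 = 0.
The best choice is 26 with utility 11.

26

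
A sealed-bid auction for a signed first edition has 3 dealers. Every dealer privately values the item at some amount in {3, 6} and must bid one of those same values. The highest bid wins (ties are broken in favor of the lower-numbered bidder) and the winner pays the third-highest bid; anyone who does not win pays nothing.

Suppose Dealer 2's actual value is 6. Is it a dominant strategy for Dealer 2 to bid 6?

Check each profile of the others' bids and compare truth against every alternative bid.
Others bid (3, 3): truth gives 3, best alternative gives 0.
Others bid (3, 6): truth gives 3, best alternative gives 0.
Others bid (6, 3): truth gives 0, best alternative gives 0.
Others bid (6, 6): truth gives 0, best alternative gives 0.
In every case the truthful bid is at least as good as any alternative, so it is a dominant strategy.

Yes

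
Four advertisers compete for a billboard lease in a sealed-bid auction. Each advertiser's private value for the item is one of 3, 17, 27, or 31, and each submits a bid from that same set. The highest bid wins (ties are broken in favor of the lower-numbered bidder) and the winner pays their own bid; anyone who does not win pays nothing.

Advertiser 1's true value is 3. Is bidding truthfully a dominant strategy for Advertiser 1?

Yes

Check each profile of the others' bids and compare truth against every alternative bid.
Others bid (3, 3, 3): truth gives 0, best alternative gives -14.
Others bid (3, 3, 17): truth gives 0, best alternative gives -14.
Others bid (3, 17, 3): truth gives 0, best alternative gives -14.
Others bid (3, 17, 17): truth gives 0, best alternative gives -14.
Others bid (17, 3, 3): truth gives 0, best alternative gives -14.
Others bid (17, 3, 17): truth gives 0, best alternative gives -14.
(Remaining 58 profiles checked similarly; truth is weakly best in each.)
In every case the truthful bid is at least as good as any alternative, so it is a dominant strategy.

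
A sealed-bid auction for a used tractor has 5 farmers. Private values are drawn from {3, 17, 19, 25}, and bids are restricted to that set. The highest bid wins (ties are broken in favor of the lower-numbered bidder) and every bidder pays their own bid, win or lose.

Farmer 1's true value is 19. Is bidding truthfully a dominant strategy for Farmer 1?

No

Consider the case where Farmer 2 bids 3, Farmer 3 bids 3, Farmer 4 bids 3 and Farmer 5 bids 3.
Truthful bid 19: wins, pays 19, utility 19 - 19 = 0.
Bid 3 instead: wins, pays 3, utility 19 - 3 = 16.
Since 16 > 0, bidding 3 is strictly better here, so truthful bidding is not dominant.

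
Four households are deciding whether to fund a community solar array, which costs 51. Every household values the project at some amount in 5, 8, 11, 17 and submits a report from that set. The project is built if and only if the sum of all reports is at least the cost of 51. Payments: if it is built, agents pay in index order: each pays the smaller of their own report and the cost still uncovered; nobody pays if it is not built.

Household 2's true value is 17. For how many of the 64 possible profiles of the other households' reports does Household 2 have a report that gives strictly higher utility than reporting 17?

7

Others report (8, 17, 17): truth gives 0; report 11 gives 6 > 0. Violating.
Others report (11, 17, 17): truth gives 0; report 8 gives 9 > 0. Violating.
Others report (17, 8, 17): truth gives 0; report 11 gives 6 > 0. Violating.
Others report (17, 11, 17): truth gives 0; report 8 gives 9 > 0. Violating.
Others report (5, 5, 5): truth gives 0; no alternative beats it.
Others report (5, 5, 8): truth gives 0; no alternative beats it.
(Checking all 64 profiles: 7 have a profitable deviation, 57 do not.)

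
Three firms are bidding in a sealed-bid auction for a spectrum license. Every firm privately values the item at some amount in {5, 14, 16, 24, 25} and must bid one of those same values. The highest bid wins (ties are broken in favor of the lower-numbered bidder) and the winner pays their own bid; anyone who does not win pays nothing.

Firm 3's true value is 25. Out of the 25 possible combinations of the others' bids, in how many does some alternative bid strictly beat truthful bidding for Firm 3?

9

Others bid (5, 5): truth gives 0; bid 14 gives 11 > 0. Violating.
Others bid (5, 14): truth gives 0; bid 16 gives 9 > 0. Violating.
Others bid (5, 16): truth gives 0; bid 24 gives 1 > 0. Violating.
Others bid (14, 5): truth gives 0; bid 16 gives 9 > 0. Violating.
Others bid (5, 24): truth gives 0; no alternative beats it.
Others bid (5, 25): truth gives 0; no alternative beats it.
(Checking all 25 profiles: 9 have a profitable deviation, 16 do not.)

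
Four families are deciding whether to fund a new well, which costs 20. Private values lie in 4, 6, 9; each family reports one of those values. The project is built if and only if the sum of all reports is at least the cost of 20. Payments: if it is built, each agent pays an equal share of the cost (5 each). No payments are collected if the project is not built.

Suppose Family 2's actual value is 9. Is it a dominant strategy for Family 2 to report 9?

Check each profile of the others' reports and compare truth against every alternative report.
Others report (4, 4, 4): truth gives 4, best alternative gives 0.
Others report (4, 4, 6): truth gives 4, best alternative gives 4.
Others report (4, 4, 9): truth gives 4, best alternative gives 4.
Others report (4, 6, 4): truth gives 4, best alternative gives 4.
Others report (4, 6, 6): truth gives 4, best alternative gives 4.
Others report (4, 6, 9): truth gives 4, best alternative gives 4.
(Remaining 21 profiles checked similarly; truth is weakly best in each.)
In every case the truthful report is at least as good as any alternative, so it is a dominant strategy.

Yes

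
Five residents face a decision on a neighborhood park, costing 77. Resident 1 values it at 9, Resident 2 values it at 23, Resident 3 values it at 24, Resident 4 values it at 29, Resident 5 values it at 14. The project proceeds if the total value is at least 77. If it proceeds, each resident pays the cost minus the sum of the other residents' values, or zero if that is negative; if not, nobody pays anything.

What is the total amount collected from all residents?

Total value 99 ≥ cost 77, so it is built.
Resident 1: others sum to 90; max(0, 77 - 90) = 0.
Resident 2: others sum to 76; max(0, 77 - 76) = 1.
Resident 3: others sum to 75; max(0, 77 - 75) = 2.
Resident 4: others sum to 70; max(0, 77 - 70) = 7.
Resident 5: others sum to 85; max(0, 77 - 85) = 0.
Total collected = 0 + 1 + 2 + 7 + 0 = 10.

10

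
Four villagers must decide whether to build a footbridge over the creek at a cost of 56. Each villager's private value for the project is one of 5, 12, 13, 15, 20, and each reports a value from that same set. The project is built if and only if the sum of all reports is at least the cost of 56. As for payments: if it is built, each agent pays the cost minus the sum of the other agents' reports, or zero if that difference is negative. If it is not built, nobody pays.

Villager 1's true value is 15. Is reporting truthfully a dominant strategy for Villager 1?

Check each profile of the others' reports and compare truth against every alternative report.
Others report (20, 20, 20): truth gives 15, best alternative gives 15.
Others report (15, 20, 20): truth gives 14, best alternative gives 14.
Others report (20, 15, 20): truth gives 14, best alternative gives 14.
Others report (20, 20, 15): truth gives 14, best alternative gives 14.
Others report (13, 20, 20): truth gives 12, best alternative gives 12.
Others report (20, 13, 20): truth gives 12, best alternative gives 12.
(Remaining 119 profiles checked similarly; truth is weakly best in each.)
In every case the truthful report is at least as good as any alternative, so it is a dominant strategy.

Yes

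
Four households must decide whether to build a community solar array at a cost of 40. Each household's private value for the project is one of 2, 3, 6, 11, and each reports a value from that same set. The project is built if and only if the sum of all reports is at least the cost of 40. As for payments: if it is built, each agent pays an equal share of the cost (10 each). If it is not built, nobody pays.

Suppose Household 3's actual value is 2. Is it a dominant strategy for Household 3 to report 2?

Check each profile of the others' reports and compare truth against every alternative report.
Others report (2, 2, 2): truth gives 0, best alternative gives 0.
Others report (2, 2, 3): truth gives 0, best alternative gives 0.
Others report (2, 2, 6): truth gives 0, best alternative gives 0.
Others report (2, 2, 11): truth gives 0, best alternative gives 0.
Others report (2, 3, 2): truth gives 0, best alternative gives 0.
Others report (2, 3, 3): truth gives 0, best alternative gives 0.
(Remaining 58 profiles checked similarly; truth is weakly best in each.)
In every case the truthful report is at least as good as any alternative, so it is a dominant strategy.

Yes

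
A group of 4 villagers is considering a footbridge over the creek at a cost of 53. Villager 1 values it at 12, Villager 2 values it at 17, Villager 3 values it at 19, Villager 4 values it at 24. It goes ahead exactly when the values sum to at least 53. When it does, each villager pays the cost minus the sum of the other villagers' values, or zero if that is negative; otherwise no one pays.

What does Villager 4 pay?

Total value 72 ≥ cost 53, so the project is built.
The other villagers' values sum to 48.
Cost minus that sum is 53 - 48 = 5.

5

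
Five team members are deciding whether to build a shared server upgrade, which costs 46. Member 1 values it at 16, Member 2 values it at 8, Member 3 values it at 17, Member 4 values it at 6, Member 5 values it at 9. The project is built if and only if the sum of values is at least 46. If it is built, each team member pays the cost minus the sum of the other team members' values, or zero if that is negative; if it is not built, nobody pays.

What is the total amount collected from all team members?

Total value 56 ≥ cost 46, so it is built.
Member 1: others sum to 40; max(0, 46 - 40) = 6.
Member 2: others sum to 48; max(0, 46 - 48) = 0.
Member 3: others sum to 39; max(0, 46 - 39) = 7.
Member 4: others sum to 50; max(0, 46 - 50) = 0.
Member 5: others sum to 47; max(0, 46 - 47) = 0.
Total collected = 6 + 0 + 7 + 0 + 0 = 13.

13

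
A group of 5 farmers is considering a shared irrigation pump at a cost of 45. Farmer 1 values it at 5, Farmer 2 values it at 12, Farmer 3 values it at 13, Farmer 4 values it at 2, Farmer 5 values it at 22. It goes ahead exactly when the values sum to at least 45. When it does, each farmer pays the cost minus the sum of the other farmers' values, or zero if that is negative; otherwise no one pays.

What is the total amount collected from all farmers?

20

Total value 54 ≥ cost 45, so it is built.
Farmer 1: others sum to 49; max(0, 45 - 49) = 0.
Farmer 2: others sum to 42; max(0, 45 - 42) = 3.
Farmer 3: others sum to 41; max(0, 45 - 41) = 4.
Farmer 4: others sum to 52; max(0, 45 - 52) = 0.
Farmer 5: others sum to 32; max(0, 45 - 32) = 13.
Total collected = 0 + 3 + 4 + 0 + 13 = 20.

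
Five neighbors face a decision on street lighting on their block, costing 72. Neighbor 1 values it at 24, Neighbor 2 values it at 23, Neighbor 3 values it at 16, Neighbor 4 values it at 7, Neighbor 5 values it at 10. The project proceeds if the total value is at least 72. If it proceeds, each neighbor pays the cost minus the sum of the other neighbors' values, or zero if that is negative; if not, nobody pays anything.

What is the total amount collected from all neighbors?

Total value 80 ≥ cost 72, so it is built.
Neighbor 1: others sum to 56; max(0, 72 - 56) = 16.
Neighbor 2: others sum to 57; max(0, 72 - 57) = 15.
Neighbor 3: others sum to 64; max(0, 72 - 64) = 8.
Neighbor 4: others sum to 73; max(0, 72 - 73) = 0.
Neighbor 5: others sum to 70; max(0, 72 - 70) = 2.
Total collected = 16 + 15 + 8 + 0 + 2 = 41.

41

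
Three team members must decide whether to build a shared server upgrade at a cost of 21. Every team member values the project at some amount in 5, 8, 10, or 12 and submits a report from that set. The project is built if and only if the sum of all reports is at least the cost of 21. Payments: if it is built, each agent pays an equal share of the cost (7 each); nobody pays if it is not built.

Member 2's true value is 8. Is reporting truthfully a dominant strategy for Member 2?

Consider the case where Member 1 reports 5 and Member 3 reports 5.
Truthful report 8: project not built, utility 0.
Report 12 instead: project built, pays 7, utility 8 - 7 = 1.
Since 1 > 0, reporting 12 is strictly better here, so truthful reporting is not dominant.

No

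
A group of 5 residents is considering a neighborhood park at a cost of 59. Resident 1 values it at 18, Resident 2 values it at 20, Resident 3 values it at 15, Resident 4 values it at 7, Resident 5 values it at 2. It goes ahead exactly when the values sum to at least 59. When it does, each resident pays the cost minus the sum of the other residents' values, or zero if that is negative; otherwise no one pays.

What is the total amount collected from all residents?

Total value 62 ≥ cost 59, so it is built.
Resident 1: others sum to 44; max(0, 59 - 44) = 15.
Resident 2: others sum to 42; max(0, 59 - 42) = 17.
Resident 3: others sum to 47; max(0, 59 - 47) = 12.
Resident 4: others sum to 55; max(0, 59 - 55) = 4.
Resident 5: others sum to 60; max(0, 59 - 60) = 0.
Total collected = 15 + 17 + 12 + 4 + 0 = 48.

48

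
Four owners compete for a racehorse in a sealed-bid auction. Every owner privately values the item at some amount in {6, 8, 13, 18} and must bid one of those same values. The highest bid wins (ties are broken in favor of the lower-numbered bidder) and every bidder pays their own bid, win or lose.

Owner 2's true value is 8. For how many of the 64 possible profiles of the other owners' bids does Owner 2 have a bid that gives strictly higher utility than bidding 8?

60

Others bid (6, 6, 13): truth gives -8; bid 13 gives -5 > -8. Violating.
Others bid (6, 6, 18): truth gives -8; bid 6 gives -6 > -8. Violating.
Others bid (6, 8, 13): truth gives -8; bid 13 gives -5 > -8. Violating.
Others bid (6, 8, 18): truth gives -8; bid 6 gives -6 > -8. Violating.
Others bid (6, 6, 6): truth gives 0; no alternative beats it.
Others bid (6, 6, 8): truth gives 0; no alternative beats it.
(Checking all 64 profiles: 60 have a profitable deviation, 4 do not.)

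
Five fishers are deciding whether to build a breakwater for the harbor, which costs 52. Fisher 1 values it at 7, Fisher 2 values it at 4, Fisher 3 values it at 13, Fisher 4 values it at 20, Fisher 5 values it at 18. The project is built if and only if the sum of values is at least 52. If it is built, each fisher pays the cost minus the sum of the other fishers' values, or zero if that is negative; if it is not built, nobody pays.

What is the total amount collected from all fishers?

Total value 62 ≥ cost 52, so it is built.
Fisher 1: others sum to 55; max(0, 52 - 55) = 0.
Fisher 2: others sum to 58; max(0, 52 - 58) = 0.
Fisher 3: others sum to 49; max(0, 52 - 49) = 3.
Fisher 4: others sum to 42; max(0, 52 - 42) = 10.
Fisher 5: others sum to 44; max(0, 52 - 44) = 8.
Total collected = 0 + 0 + 3 + 10 + 8 = 21.

21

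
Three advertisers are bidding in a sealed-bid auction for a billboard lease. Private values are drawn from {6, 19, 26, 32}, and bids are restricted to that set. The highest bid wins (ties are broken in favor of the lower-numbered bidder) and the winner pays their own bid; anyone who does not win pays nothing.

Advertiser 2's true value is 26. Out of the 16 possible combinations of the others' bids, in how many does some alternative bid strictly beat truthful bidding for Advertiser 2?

Others bid (6, 6): truth gives 0; bid 19 gives 7 > 0. Violating.
Others bid (6, 19): truth gives 0; bid 19 gives 7 > 0. Violating.
Others bid (6, 26): truth gives 0; no alternative beats it.
Others bid (6, 32): truth gives 0; no alternative beats it.
(Checking all 16 profiles: 2 have a profitable deviation, 14 do not.)

2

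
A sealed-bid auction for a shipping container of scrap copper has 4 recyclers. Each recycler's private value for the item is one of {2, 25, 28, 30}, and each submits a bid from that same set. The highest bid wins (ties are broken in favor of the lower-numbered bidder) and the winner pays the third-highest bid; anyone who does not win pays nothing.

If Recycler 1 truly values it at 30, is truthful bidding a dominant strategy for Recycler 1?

Check each profile of the others' bids and compare truth against every alternative bid.
Others bid (2, 2, 30): truth gives 28, best alternative gives 0.
Others bid (2, 30, 2): truth gives 28, best alternative gives 0.
Others bid (30, 2, 2): truth gives 28, best alternative gives 0.
Others bid (2, 25, 30): truth gives 5, best alternative gives 0.
Others bid (2, 30, 25): truth gives 5, best alternative gives 0.
Others bid (25, 2, 30): truth gives 5, best alternative gives 0.
(Remaining 58 profiles checked similarly; truth is weakly best in each.)
In every case the truthful bid is at least as good as any alternative, so it is a dominant strategy.

Yes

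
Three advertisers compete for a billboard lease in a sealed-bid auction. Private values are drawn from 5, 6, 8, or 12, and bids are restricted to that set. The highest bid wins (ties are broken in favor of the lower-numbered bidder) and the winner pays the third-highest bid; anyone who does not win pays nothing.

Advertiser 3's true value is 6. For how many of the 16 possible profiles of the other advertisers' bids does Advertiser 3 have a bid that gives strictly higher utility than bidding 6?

4

Others bid (5, 6): truth gives 0; bid 8 gives 1 > 0. Violating.
Others bid (5, 8): truth gives 0; bid 12 gives 1 > 0. Violating.
Others bid (6, 5): truth gives 0; bid 8 gives 1 > 0. Violating.
Others bid (8, 5): truth gives 0; bid 12 gives 1 > 0. Violating.
Others bid (5, 5): truth gives 1; no alternative beats it.
Others bid (5, 12): truth gives 0; no alternative beats it.
(Checking all 16 profiles: 4 have a profitable deviation, 12 do not.)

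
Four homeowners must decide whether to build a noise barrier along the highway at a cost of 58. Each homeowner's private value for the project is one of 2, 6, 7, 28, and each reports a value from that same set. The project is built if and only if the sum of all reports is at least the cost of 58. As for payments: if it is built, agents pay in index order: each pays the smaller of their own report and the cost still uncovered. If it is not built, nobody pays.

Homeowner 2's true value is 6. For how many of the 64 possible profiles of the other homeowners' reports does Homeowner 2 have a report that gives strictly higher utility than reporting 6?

Others report (2, 28, 28): truth gives 0; report 2 gives 4 > 0. Violating.
Others report (6, 28, 28): truth gives 0; report 2 gives 4 > 0. Violating.
Others report (7, 28, 28): truth gives 0; report 2 gives 4 > 0. Violating.
Others report (28, 2, 28): truth gives 0; report 2 gives 4 > 0. Violating.
Others report (2, 2, 2): truth gives 0; no alternative beats it.
Others report (2, 2, 6): truth gives 0; no alternative beats it.
(Checking all 64 profiles: 10 have a profitable deviation, 54 do not.)

10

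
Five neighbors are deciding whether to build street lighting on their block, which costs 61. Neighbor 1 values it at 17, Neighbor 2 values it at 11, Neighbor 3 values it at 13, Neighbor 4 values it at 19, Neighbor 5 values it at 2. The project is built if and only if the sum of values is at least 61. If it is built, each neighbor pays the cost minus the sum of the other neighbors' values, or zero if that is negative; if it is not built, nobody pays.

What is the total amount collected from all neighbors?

Total value 62 ≥ cost 61, so it is built.
Neighbor 1: others sum to 45; max(0, 61 - 45) = 16.
Neighbor 2: others sum to 51; max(0, 61 - 51) = 10.
Neighbor 3: others sum to 49; max(0, 61 - 49) = 12.
Neighbor 4: others sum to 43; max(0, 61 - 43) = 18.
Neighbor 5: others sum to 60; max(0, 61 - 60) = 1.
Total collected = 16 + 10 + 12 + 18 + 1 = 57.

57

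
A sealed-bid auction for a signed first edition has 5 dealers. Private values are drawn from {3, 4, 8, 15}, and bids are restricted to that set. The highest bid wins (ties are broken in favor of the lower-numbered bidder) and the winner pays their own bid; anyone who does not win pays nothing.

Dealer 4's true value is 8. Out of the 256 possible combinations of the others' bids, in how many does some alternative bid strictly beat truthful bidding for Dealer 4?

2

Others bid (3, 3, 3, 3): truth gives 0; bid 4 gives 4 > 0. Violating.
Others bid (3, 3, 3, 4): truth gives 0; bid 4 gives 4 > 0. Violating.
Others bid (3, 3, 3, 8): truth gives 0; no alternative beats it.
Others bid (3, 3, 3, 15): truth gives 0; no alternative beats it.
(Checking all 256 profiles: 2 have a profitable deviation, 254 do not.)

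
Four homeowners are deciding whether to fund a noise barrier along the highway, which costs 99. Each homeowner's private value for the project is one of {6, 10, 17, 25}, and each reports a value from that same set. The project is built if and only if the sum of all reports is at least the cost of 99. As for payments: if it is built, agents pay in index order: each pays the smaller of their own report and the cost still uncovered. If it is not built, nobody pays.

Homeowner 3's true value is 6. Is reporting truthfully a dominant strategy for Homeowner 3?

Check each profile of the others' reports and compare truth against every alternative report.
Others report (6, 6, 6): truth gives 0, best alternative gives 0.
Others report (6, 6, 10): truth gives 0, best alternative gives 0.
Others report (6, 6, 17): truth gives 0, best alternative gives 0.
Others report (6, 6, 25): truth gives 0, best alternative gives 0.
Others report (6, 10, 6): truth gives 0, best alternative gives 0.
Others report (6, 10, 10): truth gives 0, best alternative gives 0.
(Remaining 58 profiles checked similarly; truth is weakly best in each.)
In every case the truthful report is at least as good as any alternative, so it is a dominant strategy.

Yes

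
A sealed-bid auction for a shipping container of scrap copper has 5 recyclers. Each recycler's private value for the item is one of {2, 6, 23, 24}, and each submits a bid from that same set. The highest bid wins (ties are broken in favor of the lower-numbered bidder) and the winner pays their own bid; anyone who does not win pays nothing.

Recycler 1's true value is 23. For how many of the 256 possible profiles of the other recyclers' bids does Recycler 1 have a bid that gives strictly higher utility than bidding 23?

Others bid (2, 2, 2, 2): truth gives 0; bid 2 gives 21 > 0. Violating.
Others bid (2, 2, 2, 6): truth gives 0; bid 6 gives 17 > 0. Violating.
Others bid (2, 2, 6, 2): truth gives 0; bid 6 gives 17 > 0. Violating.
Others bid (2, 2, 6, 6): truth gives 0; bid 6 gives 17 > 0. Violating.
Others bid (2, 2, 2, 23): truth gives 0; no alternative beats it.
Others bid (2, 2, 2, 24): truth gives 0; no alternative beats it.
(Checking all 256 profiles: 16 have a profitable deviation, 240 do not.)

16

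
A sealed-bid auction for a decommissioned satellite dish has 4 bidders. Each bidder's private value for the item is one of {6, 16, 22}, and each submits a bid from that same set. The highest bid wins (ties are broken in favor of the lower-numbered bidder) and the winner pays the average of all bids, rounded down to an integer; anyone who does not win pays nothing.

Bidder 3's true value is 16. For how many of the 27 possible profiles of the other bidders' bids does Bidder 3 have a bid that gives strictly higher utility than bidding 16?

6

Others bid (6, 6, 22): truth gives 0; bid 22 gives 2 > 0. Violating.
Others bid (6, 16, 6): truth gives 0; bid 22 gives 4 > 0. Violating.
Others bid (6, 16, 16): truth gives 0; bid 22 gives 1 > 0. Violating.
Others bid (16, 6, 6): truth gives 0; bid 22 gives 4 > 0. Violating.
Others bid (6, 6, 6): truth gives 8; no alternative beats it.
Others bid (6, 6, 16): truth gives 5; no alternative beats it.
(Checking all 27 profiles: 6 have a profitable deviation, 21 do not.)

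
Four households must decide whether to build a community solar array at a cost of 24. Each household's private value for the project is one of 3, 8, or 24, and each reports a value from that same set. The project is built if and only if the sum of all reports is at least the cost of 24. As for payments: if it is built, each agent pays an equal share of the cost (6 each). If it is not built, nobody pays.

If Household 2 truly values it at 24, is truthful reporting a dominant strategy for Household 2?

Yes

Check each profile of the others' reports and compare truth against every alternative report.
Others report (3, 3, 3): truth gives 18, best alternative gives 0.
Others report (3, 3, 8): truth gives 18, best alternative gives 0.
Others report (3, 8, 3): truth gives 18, best alternative gives 0.
Others report (8, 3, 3): truth gives 18, best alternative gives 0.
Others report (3, 3, 24): truth gives 18, best alternative gives 18.
Others report (3, 8, 8): truth gives 18, best alternative gives 18.
(Remaining 21 profiles checked similarly; truth is weakly best in each.)
In every case the truthful report is at least as good as any alternative, so it is a dominant strategy.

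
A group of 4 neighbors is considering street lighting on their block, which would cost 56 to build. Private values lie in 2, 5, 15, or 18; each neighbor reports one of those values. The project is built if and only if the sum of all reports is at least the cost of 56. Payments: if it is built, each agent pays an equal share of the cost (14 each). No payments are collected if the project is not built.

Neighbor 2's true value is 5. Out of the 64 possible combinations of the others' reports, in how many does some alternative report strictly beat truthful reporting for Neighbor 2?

3

Others report (15, 18, 18): truth gives -9; report 2 gives 0 > -9. Violating.
Others report (18, 15, 18): truth gives -9; report 2 gives 0 > -9. Violating.
Others report (18, 18, 15): truth gives -9; report 2 gives 0 > -9. Violating.
Others report (2, 2, 2): truth gives 0; no alternative beats it.
Others report (2, 2, 5): truth gives 0; no alternative beats it.
(Checking all 64 profiles: 3 have a profitable deviation, 61 do not.)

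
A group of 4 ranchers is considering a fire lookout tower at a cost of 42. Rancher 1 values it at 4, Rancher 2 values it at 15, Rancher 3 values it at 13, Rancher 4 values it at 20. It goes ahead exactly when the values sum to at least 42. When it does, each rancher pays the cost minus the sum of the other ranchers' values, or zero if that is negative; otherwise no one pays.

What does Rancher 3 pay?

Total value 52 ≥ cost 42, so the project is built.
The other ranchers' values sum to 39.
Cost minus that sum is 42 - 39 = 3.

3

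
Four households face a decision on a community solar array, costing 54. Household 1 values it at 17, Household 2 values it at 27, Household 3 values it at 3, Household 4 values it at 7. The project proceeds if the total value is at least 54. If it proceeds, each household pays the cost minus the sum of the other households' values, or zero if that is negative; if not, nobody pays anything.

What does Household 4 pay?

Total value 54 ≥ cost 54, so the project is built.
The other households' values sum to 47.
Cost minus that sum is 54 - 47 = 7.

7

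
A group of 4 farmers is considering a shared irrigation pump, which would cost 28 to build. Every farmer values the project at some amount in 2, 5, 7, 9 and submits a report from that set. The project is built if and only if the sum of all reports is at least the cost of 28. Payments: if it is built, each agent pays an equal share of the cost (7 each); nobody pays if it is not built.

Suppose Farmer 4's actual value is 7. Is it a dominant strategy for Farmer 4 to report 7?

Check each profile of the others' reports and compare truth against every alternative report.
Others report (2, 2, 2): truth gives 0, best alternative gives 0.
Others report (2, 2, 5): truth gives 0, best alternative gives 0.
Others report (2, 2, 7): truth gives 0, best alternative gives 0.
Others report (2, 2, 9): truth gives 0, best alternative gives 0.
Others report (2, 5, 2): truth gives 0, best alternative gives 0.
Others report (2, 5, 5): truth gives 0, best alternative gives 0.
(Remaining 58 profiles checked similarly; truth is weakly best in each.)
In every case the truthful report is at least as good as any alternative, so it is a dominant strategy.

Yes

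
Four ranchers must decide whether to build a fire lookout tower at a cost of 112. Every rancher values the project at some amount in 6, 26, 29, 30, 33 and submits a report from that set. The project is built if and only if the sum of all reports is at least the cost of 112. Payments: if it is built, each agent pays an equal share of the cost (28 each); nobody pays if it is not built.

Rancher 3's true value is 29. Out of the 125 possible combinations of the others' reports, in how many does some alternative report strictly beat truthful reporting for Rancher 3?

6

Others report (26, 26, 29): truth gives 0; report 33 gives 1 > 0. Violating.
Others report (26, 26, 30): truth gives 0; report 30 gives 1 > 0. Violating.
Others report (26, 29, 26): truth gives 0; report 33 gives 1 > 0. Violating.
Others report (26, 30, 26): truth gives 0; report 30 gives 1 > 0. Violating.
Others report (6, 6, 6): truth gives 0; no alternative beats it.
Others report (6, 6, 26): truth gives 0; no alternative beats it.
(Checking all 125 profiles: 6 have a profitable deviation, 119 do not.)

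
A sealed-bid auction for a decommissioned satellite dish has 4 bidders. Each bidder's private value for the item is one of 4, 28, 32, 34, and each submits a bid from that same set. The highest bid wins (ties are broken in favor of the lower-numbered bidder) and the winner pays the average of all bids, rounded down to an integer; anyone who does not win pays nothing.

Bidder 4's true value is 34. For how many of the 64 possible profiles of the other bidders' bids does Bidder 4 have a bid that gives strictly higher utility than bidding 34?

1

Others bid (4, 4, 4): truth gives 23; bid 28 gives 24 > 23. Violating.
Others bid (4, 4, 28): truth gives 17; no alternative beats it.
Others bid (4, 4, 32): truth gives 16; no alternative beats it.
(Checking all 64 profiles: 1 has a profitable deviation, 63 do not.)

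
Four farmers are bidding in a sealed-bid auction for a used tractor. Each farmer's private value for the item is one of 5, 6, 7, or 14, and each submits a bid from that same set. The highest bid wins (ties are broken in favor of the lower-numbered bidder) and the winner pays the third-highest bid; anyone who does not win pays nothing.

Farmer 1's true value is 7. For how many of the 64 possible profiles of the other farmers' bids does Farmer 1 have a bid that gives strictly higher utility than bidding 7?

12

Others bid (5, 5, 14): truth gives 0; bid 14 gives 2 > 0. Violating.
Others bid (5, 6, 14): truth gives 0; bid 14 gives 1 > 0. Violating.
Others bid (5, 14, 5): truth gives 0; bid 14 gives 2 > 0. Violating.
Others bid (5, 14, 6): truth gives 0; bid 14 gives 1 > 0. Violating.
Others bid (5, 5, 5): truth gives 2; no alternative beats it.
Others bid (5, 5, 6): truth gives 2; no alternative beats it.
(Checking all 64 profiles: 12 have a profitable deviation, 52 do not.)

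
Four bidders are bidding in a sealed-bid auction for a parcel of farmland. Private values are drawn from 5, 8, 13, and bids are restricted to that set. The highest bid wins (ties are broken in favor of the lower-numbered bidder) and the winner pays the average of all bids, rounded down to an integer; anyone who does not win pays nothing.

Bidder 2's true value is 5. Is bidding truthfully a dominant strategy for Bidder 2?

Yes

Check each profile of the others' bids and compare truth against every alternative bid.
Others bid (5, 8, 8): truth gives 0, best alternative gives -2.
Others bid (5, 5, 8): truth gives 0, best alternative gives -1.
Others bid (5, 8, 5): truth gives 0, best alternative gives -1.
Others bid (5, 5, 5): truth gives 0, best alternative gives 0.
Others bid (5, 5, 13): truth gives 0, best alternative gives 0.
Others bid (5, 8, 13): truth gives 0, best alternative gives 0.
(Remaining 21 profiles checked similarly; truth is weakly best in each.)
In every case the truthful bid is at least as good as any alternative, so it is a dominant strategy.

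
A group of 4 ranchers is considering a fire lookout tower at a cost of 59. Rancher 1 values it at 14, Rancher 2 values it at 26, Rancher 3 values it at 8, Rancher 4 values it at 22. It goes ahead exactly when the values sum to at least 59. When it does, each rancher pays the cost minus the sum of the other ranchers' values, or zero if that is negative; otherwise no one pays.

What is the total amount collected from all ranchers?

Total value 70 ≥ cost 59, so it is built.
Rancher 1: others sum to 56; max(0, 59 - 56) = 3.
Rancher 2: others sum to 44; max(0, 59 - 44) = 15.
Rancher 3: others sum to 62; max(0, 59 - 62) = 0.
Rancher 4: others sum to 48; max(0, 59 - 48) = 11.
Total collected = 3 + 15 + 0 + 11 = 29.

29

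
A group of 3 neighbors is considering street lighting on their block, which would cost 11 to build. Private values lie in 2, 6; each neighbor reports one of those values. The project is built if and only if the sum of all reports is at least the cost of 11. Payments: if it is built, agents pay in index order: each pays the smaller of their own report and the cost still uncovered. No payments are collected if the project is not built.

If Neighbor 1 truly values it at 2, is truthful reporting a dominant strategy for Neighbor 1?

Check each profile of the others' reports and compare truth against every alternative report.
Others report (2, 6): truth gives 0, best alternative gives -4.
Others report (6, 2): truth gives 0, best alternative gives -4.
Others report (6, 6): truth gives 0, best alternative gives -4.
Others report (2, 2): truth gives 0, best alternative gives 0.
In every case the truthful report is at least as good as any alternative, so it is a dominant strategy.

Yes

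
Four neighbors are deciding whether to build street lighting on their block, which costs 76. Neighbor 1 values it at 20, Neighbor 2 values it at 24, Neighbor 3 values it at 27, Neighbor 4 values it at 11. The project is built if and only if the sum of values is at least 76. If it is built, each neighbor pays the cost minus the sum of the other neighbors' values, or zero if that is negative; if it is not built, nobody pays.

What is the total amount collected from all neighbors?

Total value 82 ≥ cost 76, so it is built.
Neighbor 1: others sum to 62; max(0, 76 - 62) = 14.
Neighbor 2: others sum to 58; max(0, 76 - 58) = 18.
Neighbor 3: others sum to 55; max(0, 76 - 55) = 21.
Neighbor 4: others sum to 71; max(0, 76 - 71) = 5.
Total collected = 14 + 18 + 21 + 5 = 58.

58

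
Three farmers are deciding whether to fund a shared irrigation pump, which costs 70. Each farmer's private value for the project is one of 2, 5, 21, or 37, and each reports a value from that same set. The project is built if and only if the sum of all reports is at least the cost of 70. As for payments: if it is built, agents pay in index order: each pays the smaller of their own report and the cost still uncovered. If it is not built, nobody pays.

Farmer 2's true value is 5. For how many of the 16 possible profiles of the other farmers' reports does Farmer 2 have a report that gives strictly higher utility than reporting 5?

Others report (37, 37): truth gives 0; report 2 gives 3 > 0. Violating.
Others report (2, 2): truth gives 0; no alternative beats it.
Others report (2, 5): truth gives 0; no alternative beats it.
(Checking all 16 profiles: 1 has a profitable deviation, 15 do not.)

1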